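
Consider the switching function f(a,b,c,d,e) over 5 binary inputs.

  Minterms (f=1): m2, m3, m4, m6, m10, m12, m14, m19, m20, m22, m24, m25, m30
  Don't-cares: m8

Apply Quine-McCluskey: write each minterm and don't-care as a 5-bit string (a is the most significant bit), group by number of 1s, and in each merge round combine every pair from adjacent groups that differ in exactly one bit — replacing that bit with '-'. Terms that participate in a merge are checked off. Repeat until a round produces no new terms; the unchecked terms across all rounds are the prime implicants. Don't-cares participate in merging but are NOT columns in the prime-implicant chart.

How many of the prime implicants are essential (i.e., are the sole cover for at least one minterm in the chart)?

4

Round 0: 00010✓ 00011✓ 00100✓ 00110✓ 01000✓ 01010✓ 01100✓ 01110✓ 10011✓ 10100✓ 10110✓ 11000✓ 11001✓ 11110✓
Round 1: -0011 -0100✓ -0110✓ -1000 -1110✓ 0-010✓ 0-100✓ 0-110✓ 00-10✓ 0001- 001-0✓ 01-00✓ 01-10✓ 010-0✓ 011-0✓ 1-110✓ 101-0✓ 1100-
Round 2: --110 -01-0 0--10 0-1-0 01--0
PIs = {--110, -0011, -01-0, -1000, 0--10, 0-1-0, 0001-, 01--0, 1100-}
Coverage chart:
  m2: 0--10,0001-
  m3: -0011,0001-
  m4: -01-0,0-1-0
  m6: --110,-01-0,0--10,0-1-0
  m10: 0--10,01--0
  m12: 0-1-0,01--0
  m14: --110,0--10,0-1-0,01--0
  m19: -0011 ←essential
  m20: -01-0 ←essential
  m22: --110,-01-0
  m24: -1000,1100-
  m25: 1100- ←essential
  m30: --110 ←essential
Essential: --110, -0011, -01-0, 1100-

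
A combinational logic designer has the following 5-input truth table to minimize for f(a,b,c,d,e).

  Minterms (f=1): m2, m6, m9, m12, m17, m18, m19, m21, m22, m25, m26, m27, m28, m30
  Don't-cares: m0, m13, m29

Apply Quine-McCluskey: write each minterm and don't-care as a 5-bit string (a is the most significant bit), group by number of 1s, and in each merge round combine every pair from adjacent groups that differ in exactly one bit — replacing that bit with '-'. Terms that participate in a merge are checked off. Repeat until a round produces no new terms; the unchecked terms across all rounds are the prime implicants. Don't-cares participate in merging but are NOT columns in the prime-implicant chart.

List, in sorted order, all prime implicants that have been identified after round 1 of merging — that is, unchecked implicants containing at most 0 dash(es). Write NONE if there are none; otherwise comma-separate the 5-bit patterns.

NONE

[col 0] 00000*, 00010*, 00110*, 01001*, 01100*, 01101*, 10001*, 10010*, 10011*, 10101*, 10110*, 11001*, 11010*, 11011*, 11100*, 11101*, 11110*
[col 1] -0010*, -0110*, -1001*, -1100*, -1101*, 00-10*, 000-0, 01-01*, 0110-*, 1-001*, 1-010*, 1-011*, 1-101*, 1-110*, 10-01*, 10-10*, 100-1*, 1001-*, 11-01*, 11-10*, 110-1*, 1101-*, 111-0, 1110-*
[col 2] -0-10, -1-01, -110-, 1--01, 1--10, 1-0-1, 1-01-
Prime implicants: -0-10, -1-01, -110-, 000-0, 1--01, 1--10, 1-0-1, 1-01-, 111-0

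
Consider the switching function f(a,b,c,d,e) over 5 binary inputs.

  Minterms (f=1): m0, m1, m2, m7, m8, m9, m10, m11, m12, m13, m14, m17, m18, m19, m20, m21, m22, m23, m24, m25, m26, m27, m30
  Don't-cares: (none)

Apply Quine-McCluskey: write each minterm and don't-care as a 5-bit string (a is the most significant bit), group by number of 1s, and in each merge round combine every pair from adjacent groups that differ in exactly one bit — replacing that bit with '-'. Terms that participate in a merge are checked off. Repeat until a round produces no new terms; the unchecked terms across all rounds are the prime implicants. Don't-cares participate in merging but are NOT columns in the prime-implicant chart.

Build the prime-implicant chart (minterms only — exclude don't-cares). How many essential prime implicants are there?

4

size-2^0 implicants → 00000(✓)  00001(✓)  00010(✓)  00111(✓)  01000(✓)  01001(✓)  01010(✓)  01011(✓)  01100(✓)  01101(✓)  01110(✓)  10001(✓)  10010(✓)  10011(✓)  10100(✓)  10101(✓)  10110(✓)  10111(✓)  11000(✓)  11001(✓)  11010(✓)  11011(✓)  11110(✓)
size-2^1 implicants → -0001(✓)  -0010(✓)  -0111  -1000(✓)  -1001(✓)  -1010(✓)  -1011(✓)  -1110(✓)  0-000(✓)  0-001(✓)  0-010(✓)  000-0(✓)  0000-(✓)  01-00(✓)  01-01(✓)  01-10(✓)  010-0(✓)  010-1(✓)  0100-(✓)  0101-(✓)  011-0(✓)  0110-(✓)  1-001(✓)  1-010(✓)  1-011(✓)  1-110(✓)  10-01(✓)  10-10(✓)  10-11(✓)  100-1(✓)  1001-(✓)  101-0(✓)  101-1(✓)  1010-(✓)  1011-(✓)  11-10(✓)  110-0(✓)  110-1(✓)  1100-(✓)  1101-(✓)
size-2^2 implicants → --001  --010  -1-10  -10-0(✓)  -10-1(✓)  -100-(✓)  -101-(✓)  0-0-0  0-00-  01--0  01-0-  010--(✓)  1--10  1-0-1  1-01-  10--1  10-1-  101--  110--(✓)
size-2^3 implicants → -10--
Unchecked terms (primes): --001, --010, -0111, -1-10, -10--, 0-0-0, 0-00-, 01--0, 01-0-, 1--10, 1-0-1, 1-01-, 10--1, 10-1-, 101--
Minterm coverage:
  m0 ⊆ 0-0-0,0-00-
  m1 ⊆ --001,0-00-
  m2 ⊆ --010,0-0-0
  m7 ⊆ -0111 [E]
  m8 ⊆ -10--,0-0-0,0-00-,01--0,01-0-
  m9 ⊆ --001,-10--,0-00-,01-0-
  m10 ⊆ --010,-1-10,-10--,0-0-0,01--0
  m11 ⊆ -10-- [E]
  m12 ⊆ 01--0,01-0-
  m13 ⊆ 01-0- [E]
  m14 ⊆ -1-10,01--0
  m17 ⊆ --001,1-0-1,10--1
  m18 ⊆ --010,1--10,1-01-,10-1-
  m19 ⊆ 1-0-1,1-01-,10--1,10-1-
  m20 ⊆ 101-- [E]
  m21 ⊆ 10--1,101--
  m22 ⊆ 1--10,10-1-,101--
  m23 ⊆ -0111,10--1,10-1-,101--
  m24 ⊆ -10-- [E]
  m25 ⊆ --001,-10--,1-0-1
  m26 ⊆ --010,-1-10,-10--,1--10,1-01-
  m27 ⊆ -10--,1-0-1,1-01-
  m30 ⊆ -1-10,1--10
E = {-0111, -10--, 01-0-, 101--}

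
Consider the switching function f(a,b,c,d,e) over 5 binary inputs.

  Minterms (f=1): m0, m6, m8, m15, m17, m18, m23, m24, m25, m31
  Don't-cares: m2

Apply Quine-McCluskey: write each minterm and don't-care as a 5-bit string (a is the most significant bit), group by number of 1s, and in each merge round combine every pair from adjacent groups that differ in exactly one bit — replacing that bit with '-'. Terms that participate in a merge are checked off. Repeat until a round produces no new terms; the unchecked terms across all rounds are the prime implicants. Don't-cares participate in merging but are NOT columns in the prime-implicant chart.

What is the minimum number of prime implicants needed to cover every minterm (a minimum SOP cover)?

7

Round 0: 00000✓ 00010✓ 00110✓ 01000✓ 01111✓ 10001✓ 10010✓ 10111✓ 11000✓ 11001✓ 11111✓
Round 1: -0010 -1000 -1111 0-000 00-10 000-0 1-001 1-111 1100-
PIs = {-0010, -1000, -1111, 0-000, 00-10, 000-0, 1-001, 1-111, 1100-}
Coverage chart:
  m0: 0-000,000-0
  m6: 00-10 ←essential
  m8: -1000,0-000
  m15: -1111 ←essential
  m17: 1-001 ←essential
  m18: -0010 ←essential
  m23: 1-111 ←essential
  m24: -1000,1100-
  m25: 1-001,1100-
  m31: -1111,1-111
Essential: -0010, -1111, 00-10, 1-001, 1-111
Petrick residual → -1000, 0-000
Min cover (7 terms): b'c'de' + bc'd'e' + bcde + a'c'd'e' + a'b'de' + ac'd'e + acde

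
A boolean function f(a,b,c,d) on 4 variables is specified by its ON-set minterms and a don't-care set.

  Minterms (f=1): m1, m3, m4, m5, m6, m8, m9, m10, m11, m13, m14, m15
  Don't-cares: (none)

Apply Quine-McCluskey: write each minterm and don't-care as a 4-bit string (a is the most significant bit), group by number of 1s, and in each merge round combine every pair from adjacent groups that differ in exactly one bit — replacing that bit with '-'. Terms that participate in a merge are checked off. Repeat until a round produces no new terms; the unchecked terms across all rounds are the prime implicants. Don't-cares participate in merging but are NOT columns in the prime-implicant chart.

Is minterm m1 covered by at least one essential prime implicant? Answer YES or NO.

Round 0: 0001✓ 0011✓ 0100✓ 0101✓ 0110✓ 1000✓ 1001✓ 1010✓ 1011✓ 1101✓ 1110✓ 1111✓
Round 1: -001✓ -011✓ -101✓ -110 0-01✓ 00-1✓ 01-0 010- 1-01✓ 1-10✓ 1-11✓ 10-0✓ 10-1✓ 100-✓ 101-✓ 11-1✓ 111-✓
Round 2: --01 -0-1 1--1 1-1- 10--
PIs = {--01, -0-1, -110, 01-0, 010-, 1--1, 1-1-, 10--}
Coverage chart:
  m1: --01,-0-1
  m3: -0-1 ←essential
  m4: 01-0,010-
  m5: --01,010-
  m6: -110,01-0
  m8: 10-- ←essential
  m9: --01,-0-1,1--1,10--
  m10: 1-1-,10--
  m11: -0-1,1--1,1-1-,10--
  m13: --01,1--1
  m14: -110,1-1-
  m15: 1--1,1-1-
Essential: -0-1, 10--

YES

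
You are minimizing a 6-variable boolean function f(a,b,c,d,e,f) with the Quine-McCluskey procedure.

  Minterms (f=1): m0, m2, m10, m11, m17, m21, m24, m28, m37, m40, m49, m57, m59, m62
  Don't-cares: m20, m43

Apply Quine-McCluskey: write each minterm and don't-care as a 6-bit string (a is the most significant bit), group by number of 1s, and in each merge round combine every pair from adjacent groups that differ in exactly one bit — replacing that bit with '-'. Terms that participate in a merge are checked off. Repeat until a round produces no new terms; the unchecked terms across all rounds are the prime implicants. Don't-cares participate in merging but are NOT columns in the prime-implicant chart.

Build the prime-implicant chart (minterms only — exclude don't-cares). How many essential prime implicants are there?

5

size-2^0 implicants → 000000(✓)  000010(✓)  001010(✓)  001011(✓)  010001(✓)  010100(✓)  010101(✓)  011000(✓)  011100(✓)  100101  101000  101011(✓)  110001(✓)  111001(✓)  111011(✓)  111110
size-2^1 implicants → -01011  -10001  00-010  0000-0  00101-  01-100  010-01  01010-  011-00  1-1011  11-001  1110-1
Unchecked terms (primes): -01011, -10001, 00-010, 0000-0, 00101-, 01-100, 010-01, 01010-, 011-00, 1-1011, 100101, 101000, 11-001, 1110-1, 111110
Minterm coverage:
  m0 ⊆ 0000-0 [E]
  m2 ⊆ 00-010,0000-0
  m10 ⊆ 00-010,00101-
  m11 ⊆ -01011,00101-
  m17 ⊆ -10001,010-01
  m21 ⊆ 010-01,01010-
  m24 ⊆ 011-00 [E]
  m28 ⊆ 01-100,011-00
  m37 ⊆ 100101 [E]
  m40 ⊆ 101000 [E]
  m49 ⊆ -10001,11-001
  m57 ⊆ 11-001,1110-1
  m59 ⊆ 1-1011,1110-1
  m62 ⊆ 111110 [E]
E = {0000-0, 011-00, 100101, 101000, 111110}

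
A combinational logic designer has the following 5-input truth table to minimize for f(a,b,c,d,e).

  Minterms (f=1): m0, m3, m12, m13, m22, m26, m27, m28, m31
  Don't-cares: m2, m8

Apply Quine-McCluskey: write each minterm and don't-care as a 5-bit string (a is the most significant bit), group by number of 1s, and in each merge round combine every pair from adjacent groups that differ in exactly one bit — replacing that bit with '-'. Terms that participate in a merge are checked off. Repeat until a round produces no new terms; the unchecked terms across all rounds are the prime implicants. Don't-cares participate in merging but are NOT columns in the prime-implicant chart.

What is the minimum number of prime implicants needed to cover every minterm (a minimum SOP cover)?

7

size-2^0 implicants → 00000(✓)  00010(✓)  00011(✓)  01000(✓)  01100(✓)  01101(✓)  10110  11010(✓)  11011(✓)  11100(✓)  11111(✓)
size-2^1 implicants → -1100  0-000  000-0  0001-  01-00  0110-  11-11  1101-
Unchecked terms (primes): -1100, 0-000, 000-0, 0001-, 01-00, 0110-, 10110, 11-11, 1101-
Minterm coverage:
  m0 ⊆ 0-000,000-0
  m3 ⊆ 0001- [E]
  m12 ⊆ -1100,01-00,0110-
  m13 ⊆ 0110- [E]
  m22 ⊆ 10110 [E]
  m26 ⊆ 1101- [E]
  m27 ⊆ 11-11,1101-
  m28 ⊆ -1100 [E]
  m31 ⊆ 11-11 [E]
E = {-1100, 0001-, 0110-, 10110, 11-11, 1101-}
Petrick residual → 0-000
Cover = bcd'e' + a'c'd'e' + a'b'c'd + a'bcd' + ab'cde' + abde + abc'd  |cover|=7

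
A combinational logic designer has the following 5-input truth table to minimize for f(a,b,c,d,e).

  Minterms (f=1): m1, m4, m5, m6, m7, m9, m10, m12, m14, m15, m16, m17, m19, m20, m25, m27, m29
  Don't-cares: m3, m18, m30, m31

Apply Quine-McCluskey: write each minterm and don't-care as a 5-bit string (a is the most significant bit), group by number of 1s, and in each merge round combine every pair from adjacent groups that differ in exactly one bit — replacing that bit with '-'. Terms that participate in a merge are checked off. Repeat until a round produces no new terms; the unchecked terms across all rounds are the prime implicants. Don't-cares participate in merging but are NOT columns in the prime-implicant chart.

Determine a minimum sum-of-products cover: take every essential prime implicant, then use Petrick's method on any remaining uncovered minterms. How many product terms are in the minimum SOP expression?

[col 0] 00001*, 00011*, 00100*, 00101*, 00110*, 00111*, 01001*, 01010*, 01100*, 01110*, 01111*, 10000*, 10001*, 10010*, 10011*, 10100*, 11001*, 11011*, 11101*, 11110*, 11111*
[col 1] -0001*, -0011*, -0100, -1001*, -1110*, -1111*, 0-001*, 0-100*, 0-110*, 0-111*, 00-01*, 00-11*, 000-1*, 001-0*, 001-1*, 0010-*, 0011-*, 01-10, 011-0*, 0111-*, 1-001*, 1-011*, 10-00, 100-0*, 100-1*, 1000-*, 1001-*, 11-01*, 11-11*, 110-1*, 111-1*, 1111-*
[col 2] --001, -00-1, -111-, 0-1-0, 0-11-, 00--1, 001--, 1-0-1, 100--, 11--1
Prime implicants: --001, -00-1, -0100, -111-, 0-1-0, 0-11-, 00--1, 001--, 01-10, 1-0-1, 10-00, 100--, 11--1
PI chart (minterm → PIs covering it):
  1 | --001,-00-1,00--1
  4 | -0100,0-1-0,001--
  5 | 00--1,001--
  6 | 0-1-0,0-11-,001--
  7 | 0-11-,00--1,001--
  9 | --001  (sole → essential)
  10 | 01-10  (sole → essential)
  12 | 0-1-0  (sole → essential)
  14 | -111-,0-1-0,0-11-,01-10
  15 | -111-,0-11-
  16 | 10-00,100--
  17 | --001,-00-1,1-0-1,100--
  19 | -00-1,1-0-1,100--
  20 | -0100,10-00
  25 | --001,1-0-1,11--1
  27 | 1-0-1,11--1
  29 | 11--1  (sole → essential)
Essential prime implicants: --001, 0-1-0, 01-10, 11--1
Petrick residual → -00-1, -111-, 00--1, 10-00
Minimum SOP uses 8 PIs: c'd'e + b'c'e + bcd + a'ce' + a'b'e + a'bde' + ab'd'e' + abe

8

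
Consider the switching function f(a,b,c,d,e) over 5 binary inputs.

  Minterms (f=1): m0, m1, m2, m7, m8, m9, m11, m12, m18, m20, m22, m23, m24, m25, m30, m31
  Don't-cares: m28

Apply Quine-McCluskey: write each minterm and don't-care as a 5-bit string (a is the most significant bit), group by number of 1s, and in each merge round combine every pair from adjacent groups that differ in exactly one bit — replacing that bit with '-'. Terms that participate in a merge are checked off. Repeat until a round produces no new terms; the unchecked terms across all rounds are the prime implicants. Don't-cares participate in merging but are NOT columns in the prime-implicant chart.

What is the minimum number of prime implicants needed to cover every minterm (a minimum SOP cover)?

8

Round 0: 00000✓ 00001✓ 00010✓ 00111✓ 01000✓ 01001✓ 01011✓ 01100✓ 10010✓ 10100✓ 10110✓ 10111✓ 11000✓ 11001✓ 11100✓ 11110✓ 11111✓
Round 1: -0010 -0111 -1000✓ -1001✓ -1100✓ 0-000✓ 0-001✓ 000-0 0000-✓ 01-00✓ 010-1 0100-✓ 1-100✓ 1-110✓ 1-111✓ 10-10 101-0✓ 1011-✓ 11-00✓ 1100-✓ 111-0✓ 1111-✓
Round 2: -1-00 -100- 0-00- 1-1-0 1-11-
PIs = {-0010, -0111, -1-00, -100-, 0-00-, 000-0, 010-1, 1-1-0, 1-11-, 10-10}
Coverage chart:
  m0: 0-00-,000-0
  m1: 0-00- ←essential
  m2: -0010,000-0
  m7: -0111 ←essential
  m8: -1-00,-100-,0-00-
  m9: -100-,0-00-,010-1
  m11: 010-1 ←essential
  m12: -1-00 ←essential
  m18: -0010,10-10
  m20: 1-1-0 ←essential
  m22: 1-1-0,1-11-,10-10
  m23: -0111,1-11-
  m24: -1-00,-100-
  m25: -100- ←essential
  m30: 1-1-0,1-11-
  m31: 1-11- ←essential
Essential: -0111, -1-00, -100-, 0-00-, 010-1, 1-1-0, 1-11-
Petrick residual → -0010
Min cover (8 terms): b'c'de' + b'cde + bd'e' + bc'd' + a'c'd' + a'bc'e + ace' + acd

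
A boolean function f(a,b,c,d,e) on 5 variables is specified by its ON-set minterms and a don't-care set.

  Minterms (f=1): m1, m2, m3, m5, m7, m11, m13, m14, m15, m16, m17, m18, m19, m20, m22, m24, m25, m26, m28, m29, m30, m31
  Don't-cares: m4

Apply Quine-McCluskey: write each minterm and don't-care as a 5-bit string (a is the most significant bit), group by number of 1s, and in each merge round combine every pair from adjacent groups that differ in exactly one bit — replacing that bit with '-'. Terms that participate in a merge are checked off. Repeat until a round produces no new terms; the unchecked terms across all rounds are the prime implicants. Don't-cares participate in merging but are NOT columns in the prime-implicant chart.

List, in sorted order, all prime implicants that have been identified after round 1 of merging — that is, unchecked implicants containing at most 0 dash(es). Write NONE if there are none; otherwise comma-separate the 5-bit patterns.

NONE

[col 0] 00001*, 00010*, 00011*, 00100*, 00101*, 00111*, 01011*, 01101*, 01110*, 01111*, 10000*, 10001*, 10010*, 10011*, 10100*, 10110*, 11000*, 11001*, 11010*, 11100*, 11101*, 11110*, 11111*
[col 1] -0001*, -0010*, -0011*, -0100, -1101*, -1110*, -1111*, 0-011*, 0-101*, 0-111*, 00-01*, 00-11*, 000-1*, 0001-*, 001-1*, 0010-, 01-11*, 011-1*, 0111-*, 1-000*, 1-001*, 1-010*, 1-100*, 1-110*, 10-00*, 10-10*, 100-0*, 100-1*, 1000-*, 1001-*, 101-0*, 11-00*, 11-01*, 11-10*, 110-0*, 1100-*, 111-0*, 111-1*, 1110-*, 1111-*
[col 2] -00-1, -001-, -11-1, -111-, 0--11, 0-1-1, 00--1, 1--00*, 1--10*, 1-0-0*, 1-00-, 1-1-0*, 10--0*, 100--, 11--0*, 11-0-, 111--
[col 3] 1---0
Prime implicants: -00-1, -001-, -0100, -11-1, -111-, 0--11, 0-1-1, 00--1, 0010-, 1---0, 1-00-, 100--, 11-0-, 111--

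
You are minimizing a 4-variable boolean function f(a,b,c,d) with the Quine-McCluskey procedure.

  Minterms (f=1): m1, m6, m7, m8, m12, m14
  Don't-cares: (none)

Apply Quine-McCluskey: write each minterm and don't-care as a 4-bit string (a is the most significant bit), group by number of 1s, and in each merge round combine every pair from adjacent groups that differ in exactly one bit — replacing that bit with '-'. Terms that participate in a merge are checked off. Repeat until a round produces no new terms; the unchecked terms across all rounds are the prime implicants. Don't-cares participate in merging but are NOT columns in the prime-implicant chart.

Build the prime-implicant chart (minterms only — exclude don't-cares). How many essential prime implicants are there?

size-2^0 implicants → 0001  0110(✓)  0111(✓)  1000(✓)  1100(✓)  1110(✓)
size-2^1 implicants → -110  011-  1-00  11-0
Unchecked terms (primes): -110, 0001, 011-, 1-00, 11-0
Minterm coverage:
  m1 ⊆ 0001 [E]
  m6 ⊆ -110,011-
  m7 ⊆ 011- [E]
  m8 ⊆ 1-00 [E]
  m12 ⊆ 1-00,11-0
  m14 ⊆ -110,11-0
E = {0001, 011-, 1-00}

3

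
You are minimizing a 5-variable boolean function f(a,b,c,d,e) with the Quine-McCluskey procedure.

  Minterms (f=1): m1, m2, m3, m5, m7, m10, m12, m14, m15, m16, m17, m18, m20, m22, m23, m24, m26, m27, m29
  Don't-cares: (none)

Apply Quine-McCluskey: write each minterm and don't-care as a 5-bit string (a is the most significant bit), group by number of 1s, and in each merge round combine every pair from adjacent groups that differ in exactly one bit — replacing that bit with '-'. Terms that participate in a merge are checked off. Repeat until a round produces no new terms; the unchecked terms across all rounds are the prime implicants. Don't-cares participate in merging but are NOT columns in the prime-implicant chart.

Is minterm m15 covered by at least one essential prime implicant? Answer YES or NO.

Round 0: 00001✓ 00010✓ 00011✓ 00101✓ 00111✓ 01010✓ 01100✓ 01110✓ 01111✓ 10000✓ 10001✓ 10010✓ 10100✓ 10110✓ 10111✓ 11000✓ 11010✓ 11011✓ 11101
Round 1: -0001 -0010✓ -0111 -1010✓ 0-010✓ 0-111 00-01✓ 00-11✓ 000-1✓ 0001- 001-1✓ 01-10 011-0 0111- 1-000✓ 1-010✓ 10-00✓ 10-10✓ 100-0✓ 1000- 101-0✓ 1011- 110-0✓ 1101-
Round 2: --010 00--1 1-0-0 10--0
PIs = {--010, -0001, -0111, 0-111, 00--1, 0001-, 01-10, 011-0, 0111-, 1-0-0, 10--0, 1000-, 1011-, 1101-, 11101}
Coverage chart:
  m1: -0001,00--1
  m2: --010,0001-
  m3: 00--1,0001-
  m5: 00--1 ←essential
  m7: -0111,0-111,00--1
  m10: --010,01-10
  m12: 011-0 ←essential
  m14: 01-10,011-0,0111-
  m15: 0-111,0111-
  m16: 1-0-0,10--0,1000-
  m17: -0001,1000-
  m18: --010,1-0-0,10--0
  m20: 10--0 ←essential
  m22: 10--0,1011-
  m23: -0111,1011-
  m24: 1-0-0 ←essential
  m26: --010,1-0-0,1101-
  m27: 1101- ←essential
  m29: 11101 ←essential
Essential: 00--1, 011-0, 1-0-0, 10--0, 1101-, 11101

NO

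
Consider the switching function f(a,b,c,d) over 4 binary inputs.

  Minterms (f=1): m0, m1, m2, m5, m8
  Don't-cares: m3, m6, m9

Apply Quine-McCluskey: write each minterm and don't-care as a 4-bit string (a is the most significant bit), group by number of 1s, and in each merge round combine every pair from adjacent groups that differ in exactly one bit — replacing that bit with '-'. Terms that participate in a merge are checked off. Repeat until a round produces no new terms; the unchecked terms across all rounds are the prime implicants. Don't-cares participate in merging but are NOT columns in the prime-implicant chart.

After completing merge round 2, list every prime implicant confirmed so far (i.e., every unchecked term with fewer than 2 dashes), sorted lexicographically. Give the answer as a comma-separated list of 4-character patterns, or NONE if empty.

0-01, 0-10

[col 0] 0000*, 0001*, 0010*, 0011*, 0101*, 0110*, 1000*, 1001*
[col 1] -000*, -001*, 0-01, 0-10, 00-0*, 00-1*, 000-*, 001-*, 100-*
[col 2] -00-, 00--
Prime implicants: -00-, 0-01, 0-10, 00--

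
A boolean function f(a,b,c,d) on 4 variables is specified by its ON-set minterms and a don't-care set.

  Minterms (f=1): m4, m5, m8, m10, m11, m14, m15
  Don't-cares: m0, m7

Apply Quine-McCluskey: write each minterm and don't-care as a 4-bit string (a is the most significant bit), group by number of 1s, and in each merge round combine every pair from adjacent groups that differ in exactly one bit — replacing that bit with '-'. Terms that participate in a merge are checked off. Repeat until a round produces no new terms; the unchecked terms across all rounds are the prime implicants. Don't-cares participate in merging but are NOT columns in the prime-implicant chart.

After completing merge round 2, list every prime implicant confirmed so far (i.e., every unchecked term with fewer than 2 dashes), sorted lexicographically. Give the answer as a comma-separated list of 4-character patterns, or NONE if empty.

-000, -111, 0-00, 01-1, 010-, 10-0

Round 0: 0000✓ 0100✓ 0101✓ 0111✓ 1000✓ 1010✓ 1011✓ 1110✓ 1111✓
Round 1: -000 -111 0-00 01-1 010- 1-10✓ 1-11✓ 10-0 101-✓ 111-✓
Round 2: 1-1-
PIs = {-000, -111, 0-00, 01-1, 010-, 1-1-, 10-0}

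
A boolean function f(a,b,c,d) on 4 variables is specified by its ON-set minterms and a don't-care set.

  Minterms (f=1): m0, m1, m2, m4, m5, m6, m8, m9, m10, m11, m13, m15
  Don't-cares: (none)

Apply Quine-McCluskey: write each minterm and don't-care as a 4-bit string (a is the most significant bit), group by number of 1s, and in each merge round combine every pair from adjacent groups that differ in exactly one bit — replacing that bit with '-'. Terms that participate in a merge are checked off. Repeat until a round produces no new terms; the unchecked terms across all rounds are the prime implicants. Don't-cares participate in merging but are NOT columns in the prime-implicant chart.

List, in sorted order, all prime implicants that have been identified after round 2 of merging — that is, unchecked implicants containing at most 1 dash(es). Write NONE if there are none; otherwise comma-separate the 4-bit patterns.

NONE

Round 0: 0000✓ 0001✓ 0010✓ 0100✓ 0101✓ 0110✓ 1000✓ 1001✓ 1010✓ 1011✓ 1101✓ 1111✓
Round 1: -000✓ -001✓ -010✓ -101✓ 0-00✓ 0-01✓ 0-10✓ 00-0✓ 000-✓ 01-0✓ 010-✓ 1-01✓ 1-11✓ 10-0✓ 10-1✓ 100-✓ 101-✓ 11-1✓
Round 2: --01 -0-0 -00- 0--0 0-0- 1--1 10--
PIs = {--01, -0-0, -00-, 0--0, 0-0-, 1--1, 10--}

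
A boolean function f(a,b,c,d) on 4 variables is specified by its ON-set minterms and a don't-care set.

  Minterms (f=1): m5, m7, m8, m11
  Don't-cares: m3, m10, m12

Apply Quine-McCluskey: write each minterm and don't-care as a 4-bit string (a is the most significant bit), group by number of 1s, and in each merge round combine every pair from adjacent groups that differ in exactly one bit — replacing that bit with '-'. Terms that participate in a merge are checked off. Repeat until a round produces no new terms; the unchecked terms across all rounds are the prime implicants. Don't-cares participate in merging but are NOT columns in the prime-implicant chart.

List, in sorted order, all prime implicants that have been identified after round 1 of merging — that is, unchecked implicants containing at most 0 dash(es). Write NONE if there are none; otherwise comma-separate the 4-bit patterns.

NONE

size-2^0 implicants → 0011(✓)  0101(✓)  0111(✓)  1000(✓)  1010(✓)  1011(✓)  1100(✓)
size-2^1 implicants → -011  0-11  01-1  1-00  10-0  101-
Unchecked terms (primes): -011, 0-11, 01-1, 1-00, 10-0, 101-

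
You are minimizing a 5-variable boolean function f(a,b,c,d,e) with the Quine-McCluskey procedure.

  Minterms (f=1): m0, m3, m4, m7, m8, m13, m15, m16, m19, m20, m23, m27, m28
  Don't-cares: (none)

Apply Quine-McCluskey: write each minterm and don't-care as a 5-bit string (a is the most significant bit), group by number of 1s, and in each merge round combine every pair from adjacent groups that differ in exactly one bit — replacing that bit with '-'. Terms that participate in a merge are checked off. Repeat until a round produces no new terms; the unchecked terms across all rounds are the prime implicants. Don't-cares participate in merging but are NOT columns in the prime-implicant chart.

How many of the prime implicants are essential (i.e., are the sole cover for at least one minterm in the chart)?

Round 0: 00000✓ 00011✓ 00100✓ 00111✓ 01000✓ 01101✓ 01111✓ 10000✓ 10011✓ 10100✓ 10111✓ 11011✓ 11100✓
Round 1: -0000✓ -0011✓ -0100✓ -0111✓ 0-000 0-111 00-00✓ 00-11✓ 011-1 1-011 1-100 10-00✓ 10-11✓
Round 2: -0-00 -0-11
PIs = {-0-00, -0-11, 0-000, 0-111, 011-1, 1-011, 1-100}
Coverage chart:
  m0: -0-00,0-000
  m3: -0-11 ←essential
  m4: -0-00 ←essential
  m7: -0-11,0-111
  m8: 0-000 ←essential
  m13: 011-1 ←essential
  m15: 0-111,011-1
  m16: -0-00 ←essential
  m19: -0-11,1-011
  m20: -0-00,1-100
  m23: -0-11 ←essential
  m27: 1-011 ←essential
  m28: 1-100 ←essential
Essential: -0-00, -0-11, 0-000, 011-1, 1-011, 1-100

6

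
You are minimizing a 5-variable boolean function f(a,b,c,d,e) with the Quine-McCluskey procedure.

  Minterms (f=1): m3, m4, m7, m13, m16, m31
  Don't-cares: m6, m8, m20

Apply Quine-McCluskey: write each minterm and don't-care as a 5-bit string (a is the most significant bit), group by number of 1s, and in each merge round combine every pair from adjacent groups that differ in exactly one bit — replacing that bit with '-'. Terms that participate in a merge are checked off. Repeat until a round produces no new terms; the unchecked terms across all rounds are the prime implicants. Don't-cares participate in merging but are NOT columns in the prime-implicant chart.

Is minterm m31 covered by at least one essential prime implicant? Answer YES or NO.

size-2^0 implicants → 00011(✓)  00100(✓)  00110(✓)  00111(✓)  01000  01101  10000(✓)  10100(✓)  11111
size-2^1 implicants → -0100  00-11  001-0  0011-  10-00
Unchecked terms (primes): -0100, 00-11, 001-0, 0011-, 01000, 01101, 10-00, 11111
Minterm coverage:
  m3 ⊆ 00-11 [E]
  m4 ⊆ -0100,001-0
  m7 ⊆ 00-11,0011-
  m13 ⊆ 01101 [E]
  m16 ⊆ 10-00 [E]
  m31 ⊆ 11111 [E]
E = {00-11, 01101, 10-00, 11111}

YES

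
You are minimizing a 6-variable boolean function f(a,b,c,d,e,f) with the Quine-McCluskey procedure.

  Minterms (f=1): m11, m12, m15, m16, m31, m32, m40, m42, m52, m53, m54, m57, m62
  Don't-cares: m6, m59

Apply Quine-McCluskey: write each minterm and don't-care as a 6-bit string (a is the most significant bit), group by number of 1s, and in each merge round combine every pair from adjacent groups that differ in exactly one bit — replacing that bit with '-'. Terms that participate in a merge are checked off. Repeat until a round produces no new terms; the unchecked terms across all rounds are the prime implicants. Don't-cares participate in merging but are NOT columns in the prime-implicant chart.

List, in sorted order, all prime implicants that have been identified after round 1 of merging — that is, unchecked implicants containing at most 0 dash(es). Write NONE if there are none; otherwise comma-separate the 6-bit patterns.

000110, 001100, 010000

Round 0: 000110 001011✓ 001100 001111✓ 010000 011111✓ 100000✓ 101000✓ 101010✓ 110100✓ 110101✓ 110110✓ 111001✓ 111011✓ 111110✓
Round 1: 0-1111 001-11 10-000 1010-0 11-110 1101-0 11010- 1110-1
PIs = {0-1111, 000110, 001-11, 001100, 010000, 10-000, 1010-0, 11-110, 1101-0, 11010-, 1110-1}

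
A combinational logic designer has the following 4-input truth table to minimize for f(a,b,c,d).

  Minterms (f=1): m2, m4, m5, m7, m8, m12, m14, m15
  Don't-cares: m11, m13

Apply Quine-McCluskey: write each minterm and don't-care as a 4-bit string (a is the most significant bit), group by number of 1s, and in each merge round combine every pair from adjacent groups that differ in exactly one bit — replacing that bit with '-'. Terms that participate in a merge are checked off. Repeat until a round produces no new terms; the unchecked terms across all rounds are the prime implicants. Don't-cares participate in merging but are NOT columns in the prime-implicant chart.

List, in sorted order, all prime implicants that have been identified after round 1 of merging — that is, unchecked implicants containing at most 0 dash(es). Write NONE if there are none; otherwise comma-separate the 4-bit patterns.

[col 0] 0010, 0100*, 0101*, 0111*, 1000*, 1011*, 1100*, 1101*, 1110*, 1111*
[col 1] -100*, -101*, -111*, 01-1*, 010-*, 1-00, 1-11, 11-0*, 11-1*, 110-*, 111-*
[col 2] -1-1, -10-, 11--
Prime implicants: -1-1, -10-, 0010, 1-00, 1-11, 11--

0010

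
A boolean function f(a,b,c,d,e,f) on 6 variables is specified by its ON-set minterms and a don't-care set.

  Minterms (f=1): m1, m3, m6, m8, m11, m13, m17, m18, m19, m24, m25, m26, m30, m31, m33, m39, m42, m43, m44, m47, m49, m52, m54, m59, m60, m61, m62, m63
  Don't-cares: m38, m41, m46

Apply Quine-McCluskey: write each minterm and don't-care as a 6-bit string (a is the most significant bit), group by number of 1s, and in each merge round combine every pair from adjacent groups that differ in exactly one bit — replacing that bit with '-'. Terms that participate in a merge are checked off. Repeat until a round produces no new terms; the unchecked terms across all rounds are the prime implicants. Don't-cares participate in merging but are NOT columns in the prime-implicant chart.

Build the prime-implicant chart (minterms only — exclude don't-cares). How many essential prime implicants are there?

Round 0: 000001✓ 000011✓ 000110✓ 001000✓ 001011✓ 001101 010001✓ 010010✓ 010011✓ 011000✓ 011001✓ 011010✓ 011110✓ 011111✓ 100001✓ 100110✓ 100111✓ 101001✓ 101010✓ 101011✓ 101100✓ 101110✓ 101111✓ 110001✓ 110100✓ 110110✓ 111011✓ 111100✓ 111101✓ 111110✓ 111111✓
Round 1: -00001✓ -00110 -01011 -10001✓ -11110✓ -11111✓ 0-0001✓ 0-0011✓ 0-1000 00-011 0000-1✓ 01-001 01-010 0100-1✓ 01001- 011-10 0110-0 01100- 01111-✓ 1-0001✓ 1-0110✓ 1-1011✓ 1-1100✓ 1-1110✓ 1-1111✓ 10-001 10-110✓ 10-111✓ 10011-✓ 101-10✓ 101-11✓ 1010-1 10101-✓ 1011-0✓ 10111-✓ 11-100✓ 11-110✓ 1101-0✓ 111-11✓ 1111-0✓ 1111-1✓ 11110-✓ 11111-✓
Round 2: --0001 -1111- 0-00-1 1--110 1-1-11 1-11-0 1-111- 10-11- 101-1- 11-1-0 1111--
PIs = {--0001, -00110, -01011, -1111-, 0-00-1, 0-1000, 00-011, 001101, 01-001, 01-010, 01001-, 011-10, 0110-0, 01100-, 1--110, 1-1-11, 1-11-0, 1-111-, 10-001, 10-11-, 101-1-, 1010-1, 11-1-0, 1111--}
Coverage chart:
  m1: --0001,0-00-1
  m3: 0-00-1,00-011
  m6: -00110 ←essential
  m8: 0-1000 ←essential
  m11: -01011,00-011
  m13: 001101 ←essential
  m17: --0001,0-00-1,01-001
  m18: 01-010,01001-
  m19: 0-00-1,01001-
  m24: 0-1000,0110-0,01100-
  m25: 01-001,01100-
  m26: 01-010,011-10,0110-0
  m30: -1111-,011-10
  m31: -1111- ←essential
  m33: --0001,10-001
  m39: 10-11- ←essential
  m42: 101-1- ←essential
  m43: -01011,1-1-11,101-1-,1010-1
  m44: 1-11-0 ←essential
  m47: 1-1-11,1-111-,10-11-,101-1-
  m49: --0001 ←essential
  m52: 11-1-0 ←essential
  m54: 1--110,11-1-0
  m59: 1-1-11 ←essential
  m60: 1-11-0,11-1-0,1111--
  m61: 1111-- ←essential
  m62: -1111-,1--110,1-11-0,1-111-,11-1-0,1111--
  m63: -1111-,1-1-11,1-111-,1111--
Essential: --0001, -00110, -1111-, 0-1000, 001101, 1-1-11, 1-11-0, 10-11-, 101-1-, 11-1-0, 1111--

11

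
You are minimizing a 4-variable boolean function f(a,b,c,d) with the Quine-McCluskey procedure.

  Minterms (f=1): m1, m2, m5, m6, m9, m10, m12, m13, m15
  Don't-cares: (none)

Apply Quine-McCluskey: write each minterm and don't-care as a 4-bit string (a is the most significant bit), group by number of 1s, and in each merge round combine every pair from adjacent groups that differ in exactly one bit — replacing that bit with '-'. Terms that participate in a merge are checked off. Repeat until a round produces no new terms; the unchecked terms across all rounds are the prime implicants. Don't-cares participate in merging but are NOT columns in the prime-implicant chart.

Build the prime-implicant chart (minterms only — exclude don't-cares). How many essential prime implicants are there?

5

[col 0] 0001*, 0010*, 0101*, 0110*, 1001*, 1010*, 1100*, 1101*, 1111*
[col 1] -001*, -010, -101*, 0-01*, 0-10, 1-01*, 11-1, 110-
[col 2] --01
Prime implicants: --01, -010, 0-10, 11-1, 110-
PI chart (minterm → PIs covering it):
  1 | --01  (sole → essential)
  2 | -010,0-10
  5 | --01  (sole → essential)
  6 | 0-10  (sole → essential)
  9 | --01  (sole → essential)
  10 | -010  (sole → essential)
  12 | 110-  (sole → essential)
  13 | --01,11-1,110-
  15 | 11-1  (sole → essential)
Essential prime implicants: --01, -010, 0-10, 11-1, 110-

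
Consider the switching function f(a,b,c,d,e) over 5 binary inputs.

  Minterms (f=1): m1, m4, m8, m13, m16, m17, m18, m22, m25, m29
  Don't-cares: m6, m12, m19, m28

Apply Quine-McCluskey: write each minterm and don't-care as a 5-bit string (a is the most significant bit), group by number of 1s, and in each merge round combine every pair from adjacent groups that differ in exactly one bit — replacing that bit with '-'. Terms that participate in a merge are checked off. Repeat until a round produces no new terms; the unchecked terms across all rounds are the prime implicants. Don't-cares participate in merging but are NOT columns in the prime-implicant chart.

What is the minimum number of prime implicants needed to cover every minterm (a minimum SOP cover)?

7

Round 0: 00001✓ 00100✓ 00110✓ 01000✓ 01100✓ 01101✓ 10000✓ 10001✓ 10010✓ 10011✓ 10110✓ 11001✓ 11100✓ 11101✓
Round 1: -0001 -0110 -1100✓ -1101✓ 0-100 001-0 01-00 0110-✓ 1-001 10-10 100-0✓ 100-1✓ 1000-✓ 1001-✓ 11-01 1110-✓
Round 2: -110- 100--
PIs = {-0001, -0110, -110-, 0-100, 001-0, 01-00, 1-001, 10-10, 100--, 11-01}
Coverage chart:
  m1: -0001 ←essential
  m4: 0-100,001-0
  m8: 01-00 ←essential
  m13: -110- ←essential
  m16: 100-- ←essential
  m17: -0001,1-001,100--
  m18: 10-10,100--
  m22: -0110,10-10
  m25: 1-001,11-01
  m29: -110-,11-01
Essential: -0001, -110-, 01-00, 100--
Petrick residual → -0110, 0-100, 1-001
Min cover (7 terms): b'c'd'e + b'cde' + bcd' + a'cd'e' + a'bd'e' + ac'd'e + ab'c'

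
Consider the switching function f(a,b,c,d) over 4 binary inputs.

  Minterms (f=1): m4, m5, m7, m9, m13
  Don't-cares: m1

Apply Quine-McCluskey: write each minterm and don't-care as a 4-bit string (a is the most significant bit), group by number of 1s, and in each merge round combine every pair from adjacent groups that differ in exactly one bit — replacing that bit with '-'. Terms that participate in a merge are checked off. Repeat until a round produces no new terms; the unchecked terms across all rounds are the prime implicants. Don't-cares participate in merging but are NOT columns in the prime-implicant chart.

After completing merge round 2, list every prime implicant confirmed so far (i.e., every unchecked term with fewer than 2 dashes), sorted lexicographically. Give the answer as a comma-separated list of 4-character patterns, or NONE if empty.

01-1, 010-

Round 0: 0001✓ 0100✓ 0101✓ 0111✓ 1001✓ 1101✓
Round 1: -001✓ -101✓ 0-01✓ 01-1 010- 1-01✓
Round 2: --01
PIs = {--01, 01-1, 010-}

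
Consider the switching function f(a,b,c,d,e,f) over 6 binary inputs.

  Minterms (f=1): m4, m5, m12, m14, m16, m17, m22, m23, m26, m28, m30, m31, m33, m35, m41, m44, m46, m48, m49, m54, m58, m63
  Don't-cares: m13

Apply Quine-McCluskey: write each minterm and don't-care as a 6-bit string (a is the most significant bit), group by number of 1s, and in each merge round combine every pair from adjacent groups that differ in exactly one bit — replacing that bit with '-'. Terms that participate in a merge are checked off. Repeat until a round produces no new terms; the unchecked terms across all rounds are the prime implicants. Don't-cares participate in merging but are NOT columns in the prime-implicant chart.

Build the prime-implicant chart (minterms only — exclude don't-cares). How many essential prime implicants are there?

Round 0: 000100✓ 000101✓ 001100✓ 001101✓ 001110✓ 010000✓ 010001✓ 010110✓ 010111✓ 011010✓ 011100✓ 011110✓ 011111✓ 100001✓ 100011✓ 101001✓ 101100✓ 101110✓ 110000✓ 110001✓ 110110✓ 111010✓ 111111✓
Round 1: -01100✓ -01110✓ -10000✓ -10001✓ -10110 -11010 -11111 0-1100✓ 0-1110✓ 00-100✓ 00-101✓ 00010-✓ 0011-0✓ 00110-✓ 01-110✓ 01-111✓ 01000-✓ 01011-✓ 011-10 0111-0✓ 01111-✓ 1-0001 10-001 1000-1 1011-0✓ 11000-✓
Round 2: -011-0 -1000- 0-11-0 00-10- 01-11-
PIs = {-011-0, -1000-, -10110, -11010, -11111, 0-11-0, 00-10-, 01-11-, 011-10, 1-0001, 10-001, 1000-1}
Coverage chart:
  m4: 00-10- ←essential
  m5: 00-10- ←essential
  m12: -011-0,0-11-0,00-10-
  m14: -011-0,0-11-0
  m16: -1000- ←essential
  m17: -1000- ←essential
  m22: -10110,01-11-
  m23: 01-11- ←essential
  m26: -11010,011-10
  m28: 0-11-0 ←essential
  m30: 0-11-0,01-11-,011-10
  m31: -11111,01-11-
  m33: 1-0001,10-001,1000-1
  m35: 1000-1 ←essential
  m41: 10-001 ←essential
  m44: -011-0 ←essential
  m46: -011-0 ←essential
  m48: -1000- ←essential
  m49: -1000-,1-0001
  m54: -10110 ←essential
  m58: -11010 ←essential
  m63: -11111 ←essential
Essential: -011-0, -1000-, -10110, -11010, -11111, 0-11-0, 00-10-, 01-11-, 10-001, 1000-1

10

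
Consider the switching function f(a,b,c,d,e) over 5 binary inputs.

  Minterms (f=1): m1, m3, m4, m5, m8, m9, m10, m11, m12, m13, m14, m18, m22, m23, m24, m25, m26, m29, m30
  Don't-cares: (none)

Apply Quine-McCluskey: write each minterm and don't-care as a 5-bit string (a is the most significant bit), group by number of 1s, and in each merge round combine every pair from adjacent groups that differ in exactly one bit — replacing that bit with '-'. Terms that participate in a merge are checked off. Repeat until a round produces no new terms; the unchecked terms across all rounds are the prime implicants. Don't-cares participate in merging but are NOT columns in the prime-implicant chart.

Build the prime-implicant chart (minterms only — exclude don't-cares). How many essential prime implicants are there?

5

Round 0: 00001✓ 00011✓ 00100✓ 00101✓ 01000✓ 01001✓ 01010✓ 01011✓ 01100✓ 01101✓ 01110✓ 10010✓ 10110✓ 10111✓ 11000✓ 11001✓ 11010✓ 11101✓ 11110✓
Round 1: -1000✓ -1001✓ -1010✓ -1101✓ -1110✓ 0-001✓ 0-011✓ 0-100✓ 0-101✓ 00-01✓ 000-1✓ 0010-✓ 01-00✓ 01-01✓ 01-10✓ 010-0✓ 010-1✓ 0100-✓ 0101-✓ 011-0✓ 0110-✓ 1-010✓ 1-110✓ 10-10✓ 1011- 11-01✓ 11-10✓ 110-0✓ 1100-✓
Round 2: -1-01 -1-10 -10-0 -100- 0--01 0-0-1 0-10- 01--0 01-0- 010-- 1--10
PIs = {-1-01, -1-10, -10-0, -100-, 0--01, 0-0-1, 0-10-, 01--0, 01-0-, 010--, 1--10, 1011-}
Coverage chart:
  m1: 0--01,0-0-1
  m3: 0-0-1 ←essential
  m4: 0-10- ←essential
  m5: 0--01,0-10-
  m8: -10-0,-100-,01--0,01-0-,010--
  m9: -1-01,-100-,0--01,0-0-1,01-0-,010--
  m10: -1-10,-10-0,01--0,010--
  m11: 0-0-1,010--
  m12: 0-10-,01--0,01-0-
  m13: -1-01,0--01,0-10-,01-0-
  m14: -1-10,01--0
  m18: 1--10 ←essential
  m22: 1--10,1011-
  m23: 1011- ←essential
  m24: -10-0,-100-
  m25: -1-01,-100-
  m26: -1-10,-10-0,1--10
  m29: -1-01 ←essential
  m30: -1-10,1--10
Essential: -1-01, 0-0-1, 0-10-, 1--10, 1011-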